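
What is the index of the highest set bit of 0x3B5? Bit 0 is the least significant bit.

0x3B5 = 1110110101
The topmost 1 is at position 9 (since 2^9 = 512 ≤ 949 < 1024).

9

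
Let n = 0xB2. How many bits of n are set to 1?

0xB2 = 10110010
Count the 1s: 1 + 1 + 1 + 1 = 4

4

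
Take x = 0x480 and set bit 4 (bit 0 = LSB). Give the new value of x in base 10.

1168

x = 0010010000000
bit 4 is currently 0; set it via x | (1 << 4) = x | 16
→ 0010010010000 = 1168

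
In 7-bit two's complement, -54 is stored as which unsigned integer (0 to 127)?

74

54 in 7 bits: 0110110
Invert: 1001001
Add 1:  1001010 = 74
(Check: 2^7 - 54 = 128 - 54 = 74.)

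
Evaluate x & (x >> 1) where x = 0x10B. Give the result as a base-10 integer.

1

x = 100001011 = 267
x>>1 = 010000101
AND  = 000000001 = 1
(x & (x >> 1) has a 1 wherever x has two consecutive 1 bits.)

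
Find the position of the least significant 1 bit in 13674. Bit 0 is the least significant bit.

1

13674 = 11010101101010
Trailing zeros: 1, so the lowest set bit is bit 1 (value 2).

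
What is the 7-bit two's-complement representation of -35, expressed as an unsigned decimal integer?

93

35 in 7 bits: 0100011
Invert: 1011100
Add 1:  1011101 = 93
(Check: 2^7 - 35 = 128 - 35 = 93.)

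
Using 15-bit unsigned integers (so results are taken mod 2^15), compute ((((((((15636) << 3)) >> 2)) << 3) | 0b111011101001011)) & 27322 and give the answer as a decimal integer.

25098

15636 = 011110100010100
→ << 3 (mod 2^15) → 110100010100000 = 26784
→ >> 2 → 001101000101000 = 6696
→ << 3 (mod 2^15) → 101000101000000 = 20800
0b111011101001011 = 111011101001011
→ | → 111011101001011 = 30539
27322 = 110101010111010
→ & → 110001000001010 = 25098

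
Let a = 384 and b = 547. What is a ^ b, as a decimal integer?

931

384 = 0110000000
547 = 1000100011
XOR → 1110100011 = 931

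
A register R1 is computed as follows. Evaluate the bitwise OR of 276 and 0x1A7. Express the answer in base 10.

439

276 = 100010100
0x1A7 = 110100111
 OR → 110110111 = 439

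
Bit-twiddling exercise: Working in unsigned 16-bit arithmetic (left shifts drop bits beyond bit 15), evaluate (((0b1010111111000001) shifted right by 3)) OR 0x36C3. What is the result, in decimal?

14331

0b1010111111000001 = 1010111111000001
→ shifted right by 3 → 0001010111111000 = 5624
0x36C3 = 0011011011000011
→ OR → 0011011111111011 = 14331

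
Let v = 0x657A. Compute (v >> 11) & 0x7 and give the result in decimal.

v = 110010101111010
Shift right by 11: 1100
Mask low 3 bits: 100 = 4

4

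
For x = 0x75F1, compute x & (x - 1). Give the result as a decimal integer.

30192

x = 111010111110001 = 30193
x - 1 = 111010111110000
AND   = 111010111110000 = 30192
(x & (x - 1) clears the lowest set bit of x.)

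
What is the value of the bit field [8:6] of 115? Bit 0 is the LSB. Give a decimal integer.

v = 001110011
Shift right by 6: 001
Mask low 3 bits: 001 = 1

1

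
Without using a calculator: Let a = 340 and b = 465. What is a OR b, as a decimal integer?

469

340 = 101010100
465 = 111010001
 OR → 111010101 = 469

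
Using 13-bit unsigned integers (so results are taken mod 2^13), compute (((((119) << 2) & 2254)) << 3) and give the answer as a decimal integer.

119 = 0000001110111
→ << 2 (mod 2^13) → 0000111011100 = 476
2254 = 0100011001110
→ & → 0000011001100 = 204
→ << 3 (mod 2^13) → 0011001100000 = 1632

1632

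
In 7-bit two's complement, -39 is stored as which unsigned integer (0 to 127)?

39 in 7 bits: 0100111
Invert: 1011000
Add 1:  1011001 = 89
(Check: 2^7 - 39 = 128 - 39 = 89.)

89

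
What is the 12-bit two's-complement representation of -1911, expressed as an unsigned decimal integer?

2185

1911 in 12 bits: 011101110111
Invert: 100010001000
Add 1:  100010001001 = 2185
(Check: 2^12 - 1911 = 4096 - 1911 = 2185.)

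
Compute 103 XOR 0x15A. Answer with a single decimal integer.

317

103 = 001100111
0x15A = 101011010
XOR → 100111101 = 317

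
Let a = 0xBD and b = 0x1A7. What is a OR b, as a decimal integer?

0xBD = 010111101
0x1A7 = 110100111
 OR → 110111111 = 447

447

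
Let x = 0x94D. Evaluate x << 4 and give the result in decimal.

38096

0x94D = 0000100101001101
shift left by 4 → 1001010011010000 = 38096
(equivalently, 2381 × 2^4 = 2381 × 16)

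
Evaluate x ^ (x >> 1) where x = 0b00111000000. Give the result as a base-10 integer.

x = 111000000 = 448
x>>1 = 011100000
XOR  = 100100000 = 288
(x ^ (x >> 1) gives the standard binary-reflected Gray code of x.)

288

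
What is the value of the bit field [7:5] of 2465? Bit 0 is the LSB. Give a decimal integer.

v = 0100110100001
Shift right by 5: 01001101
Mask low 3 bits: 101 = 5

5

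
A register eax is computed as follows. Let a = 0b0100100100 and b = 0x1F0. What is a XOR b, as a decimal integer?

a = 100100100
0x1F0 = 111110000
XOR → 011010100 = 212

212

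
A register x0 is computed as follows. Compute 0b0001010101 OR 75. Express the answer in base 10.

95

a = 1010101
75 = 1001011
 OR → 1011111 = 95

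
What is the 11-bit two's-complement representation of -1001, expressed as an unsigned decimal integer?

1001 in 11 bits: 01111101001
Invert: 10000010110
Add 1:  10000010111 = 1047
(Check: 2^11 - 1001 = 2048 - 1001 = 1047.)

1047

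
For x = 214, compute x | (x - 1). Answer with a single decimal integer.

215

x = 11010110 = 214
x - 1 = 11010101
OR    = 11010111 = 215
(x | (x - 1) sets all bits below the lowest set bit.)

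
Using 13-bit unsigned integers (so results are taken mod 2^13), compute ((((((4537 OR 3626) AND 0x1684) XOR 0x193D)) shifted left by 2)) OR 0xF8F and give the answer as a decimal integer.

4537 = 1000110111001
3626 = 0111000101010
→ OR → 1111110111011 = 8123
0x1684 = 1011010000100
→ AND → 1011010000000 = 5760
0x193D = 1100100111101
→ XOR → 0111110111101 = 4029
→ shifted left by 2 (mod 2^13) → 1111011110100 = 7924
0xF8F = 0111110001111
→ OR → 1111111111111 = 8191

8191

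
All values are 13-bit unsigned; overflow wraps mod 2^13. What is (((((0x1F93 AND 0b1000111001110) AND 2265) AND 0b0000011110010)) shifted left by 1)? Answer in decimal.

256

0x1F93 = 1111110010011
0b1000111001110 = 1000111001110
→ AND → 1000110000010 = 4482
2265 = 0100011011001
→ AND → 0000010000000 = 128
0b0000011110010 = 0000011110010
→ AND → 0000010000000 = 128
→ shifted left by 1 (mod 2^13) → 0000100000000 = 256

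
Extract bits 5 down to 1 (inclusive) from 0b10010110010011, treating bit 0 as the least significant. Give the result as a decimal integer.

v = 10010110010011
Shift right by 1: 1001011001001
Mask low 5 bits: 01001 = 9

9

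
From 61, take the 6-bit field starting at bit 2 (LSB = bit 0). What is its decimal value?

15

v = 000111101
Shift right by 2: 0001111
Mask low 6 bits: 001111 = 15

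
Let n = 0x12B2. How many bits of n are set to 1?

0x12B2 = 1001010110010
Count the 1s: 1 + 1 + 1 + 1 + 1 + 1 = 6

6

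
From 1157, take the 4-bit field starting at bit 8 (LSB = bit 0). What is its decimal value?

v = 010010000101
Shift right by 8: 0100
Mask low 4 bits: 0100 = 4

4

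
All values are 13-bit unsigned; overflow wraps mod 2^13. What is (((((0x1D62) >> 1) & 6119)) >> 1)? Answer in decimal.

0x1D62 = 1110101100010
→ >> 1 → 0111010110001 = 3761
6119 = 1011111100111
→ & → 0011010100001 = 1697
→ >> 1 → 0001101010000 = 848

848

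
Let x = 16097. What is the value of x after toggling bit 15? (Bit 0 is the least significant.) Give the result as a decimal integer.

x = 0011111011100001
bit 15 is currently 0; toggle it via x ^ (1 << 15) = x ^ 32768
→ 1011111011100001 = 48865

48865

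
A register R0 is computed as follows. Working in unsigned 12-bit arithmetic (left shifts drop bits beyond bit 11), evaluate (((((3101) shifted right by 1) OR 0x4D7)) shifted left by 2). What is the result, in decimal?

2940

3101 = 110000011101
→ shifted right by 1 → 011000001110 = 1550
0x4D7 = 010011010111
→ OR → 011011011111 = 1759
→ shifted left by 2 (mod 2^12) → 101101111100 = 2940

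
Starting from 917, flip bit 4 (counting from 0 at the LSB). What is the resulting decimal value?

x = 1110010101
bit 4 is currently 1; toggle it via x ^ (1 << 4) = x ^ 16
→ 1110000101 = 901

901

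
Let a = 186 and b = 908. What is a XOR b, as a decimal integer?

822

186 = 0010111010
908 = 1110001100
XOR → 1100110110 = 822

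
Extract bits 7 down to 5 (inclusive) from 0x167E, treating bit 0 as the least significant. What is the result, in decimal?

3

v = 1011001111110
Shift right by 5: 10110011
Mask low 3 bits: 011 = 3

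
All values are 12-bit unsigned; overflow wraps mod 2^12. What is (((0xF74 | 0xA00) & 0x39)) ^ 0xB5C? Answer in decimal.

2924

0xF74 = 111101110100
0xA00 = 101000000000
→ | → 111101110100 = 3956
0x39 = 000000111001
→ & → 000000110000 = 48
0xB5C = 101101011100
→ ^ → 101101101100 = 2924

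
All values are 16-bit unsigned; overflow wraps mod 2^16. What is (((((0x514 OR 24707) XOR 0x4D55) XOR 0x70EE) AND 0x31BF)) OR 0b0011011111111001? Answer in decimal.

14333

0x514 = 0000010100010100
24707 = 0110000010000011
→ OR → 0110010110010111 = 26007
0x4D55 = 0100110101010101
→ XOR → 0010100011000010 = 10434
0x70EE = 0111000011101110
→ XOR → 0101100000101100 = 22572
0x31BF = 0011000110111111
→ AND → 0001000000101100 = 4140
0b0011011111111001 = 0011011111111001
→ OR → 0011011111111101 = 14333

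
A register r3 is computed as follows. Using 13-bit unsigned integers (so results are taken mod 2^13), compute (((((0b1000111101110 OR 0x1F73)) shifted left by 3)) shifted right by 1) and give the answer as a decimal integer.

4092

0b1000111101110 = 1000111101110
0x1F73 = 1111101110011
→ OR → 1111111111111 = 8191
→ shifted left by 3 (mod 2^13) → 1111111111000 = 8184
→ shifted right by 1 → 0111111111100 = 4092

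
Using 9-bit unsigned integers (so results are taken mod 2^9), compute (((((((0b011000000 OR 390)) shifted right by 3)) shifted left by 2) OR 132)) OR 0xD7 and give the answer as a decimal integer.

247

0b011000000 = 011000000
390 = 110000110
→ OR → 111000110 = 454
→ shifted right by 3 → 000111000 = 56
→ shifted left by 2 (mod 2^9) → 011100000 = 224
132 = 010000100
→ OR → 011100100 = 228
0xD7 = 011010111
→ OR → 011110111 = 247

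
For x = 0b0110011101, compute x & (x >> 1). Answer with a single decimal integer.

140

x = 110011101 = 413
x>>1 = 011001110
AND  = 010001100 = 140
(x & (x >> 1) has a 1 wherever x has two consecutive 1 bits.)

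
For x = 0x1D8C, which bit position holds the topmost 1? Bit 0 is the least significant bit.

12

0x1D8C = 1110110001100
The topmost 1 is at position 12 (since 2^12 = 4096 ≤ 7564 < 8192).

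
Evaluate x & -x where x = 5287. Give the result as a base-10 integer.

x = 1010010100111 = 5287
-x (two's complement) = …0101101011001
AND   = 0000000000001 = 1
(x & -x isolates the lowest set bit of x.)

1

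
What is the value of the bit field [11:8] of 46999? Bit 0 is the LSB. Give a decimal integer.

7

v = 1011011110010111
Shift right by 8: 10110111
Mask low 4 bits: 0111 = 7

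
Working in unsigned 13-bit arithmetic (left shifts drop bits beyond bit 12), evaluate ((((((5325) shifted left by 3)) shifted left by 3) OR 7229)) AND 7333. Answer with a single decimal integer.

5325 = 1010011001101
→ shifted left by 3 (mod 2^13) → 0011001101000 = 1640
→ shifted left by 3 (mod 2^13) → 1001101000000 = 4928
7229 = 1110000111101
→ OR → 1111101111101 = 8061
7333 = 1110010100101
→ AND → 1110000100101 = 7205

7205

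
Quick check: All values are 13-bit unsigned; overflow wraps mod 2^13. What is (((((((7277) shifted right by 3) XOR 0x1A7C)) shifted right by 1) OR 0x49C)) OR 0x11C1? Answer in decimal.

7677

7277 = 1110001101101
→ shifted right by 3 → 0001110001101 = 909
0x1A7C = 1101001111100
→ XOR → 1100111110001 = 6641
→ shifted right by 1 → 0110011111000 = 3320
0x49C = 0010010011100
→ OR → 0110011111100 = 3324
0x11C1 = 1000111000001
→ OR → 1110111111101 = 7677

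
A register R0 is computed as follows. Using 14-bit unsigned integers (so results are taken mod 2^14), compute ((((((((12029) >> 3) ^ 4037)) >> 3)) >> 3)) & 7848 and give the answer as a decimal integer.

40

12029 = 10111011111101
→ >> 3 → 00010111011111 = 1503
4037 = 00111111000101
→ ^ → 00101000011010 = 2586
→ >> 3 → 00000101000011 = 323
→ >> 3 → 00000000101000 = 40
7848 = 01111010101000
→ & → 00000000101000 = 40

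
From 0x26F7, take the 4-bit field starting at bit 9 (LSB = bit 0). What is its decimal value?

3

v = 10011011110111
Shift right by 9: 10011
Mask low 4 bits: 0011 = 3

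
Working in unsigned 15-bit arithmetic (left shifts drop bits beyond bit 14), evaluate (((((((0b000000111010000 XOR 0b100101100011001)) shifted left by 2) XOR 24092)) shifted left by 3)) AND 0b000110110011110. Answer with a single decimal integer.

2432

0b000000111010000 = 000000111010000
0b100101100011001 = 100101100011001
→ XOR → 100101011001001 = 19145
→ shifted left by 2 (mod 2^15) → 010101100100100 = 11044
24092 = 101111000011100
→ XOR → 111010100111000 = 30008
→ shifted left by 3 (mod 2^15) → 010100111000000 = 10688
0b000110110011110 = 000110110011110
→ AND → 000100110000000 = 2432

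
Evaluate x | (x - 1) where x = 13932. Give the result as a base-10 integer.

13935

x = 11011001101100 = 13932
x - 1 = 11011001101011
OR    = 11011001101111 = 13935
(x | (x - 1) sets all bits below the lowest set bit.)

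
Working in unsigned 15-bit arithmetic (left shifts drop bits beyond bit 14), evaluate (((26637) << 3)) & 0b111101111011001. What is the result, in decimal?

26637 = 110100000001101
→ << 3 (mod 2^15) → 100000001101000 = 16488
0b111101111011001 = 111101111011001
→ & → 100000001001000 = 16456

16456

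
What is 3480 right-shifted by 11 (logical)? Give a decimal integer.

3480 = 110110011000
shift right by 11 → 000000000001 = 1
(equivalently, floor(3480 / 2048))

1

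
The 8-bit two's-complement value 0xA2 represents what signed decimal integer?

pattern = 10100010 (MSB is 1 ⇒ negative)
Invert: 01011101, add 1 → 01011110 = 94, so the value is -94.
(Equivalently: 162 - 2^8 = 162 - 256 = -94.)

-94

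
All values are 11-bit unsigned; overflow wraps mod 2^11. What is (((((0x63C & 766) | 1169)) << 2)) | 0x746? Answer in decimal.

0x63C = 11000111100
766 = 01011111110
→ & → 01000111100 = 572
1169 = 10010010001
→ | → 11010111101 = 1725
→ << 2 (mod 2^11) → 01011110100 = 756
0x746 = 11101000110
→ | → 11111110110 = 2038

2038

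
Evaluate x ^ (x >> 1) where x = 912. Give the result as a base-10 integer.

x = 1110010000 = 912
x>>1 = 0111001000
XOR  = 1001011000 = 600
(x ^ (x >> 1) gives the standard binary-reflected Gray code of x.)

600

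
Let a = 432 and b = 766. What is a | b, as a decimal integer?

1022

432 = 0110110000
766 = 1011111110
 OR → 1111111110 = 1022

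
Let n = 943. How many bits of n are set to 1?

943 = 1110101111
Count the 1s: 1 + 1 + 1 + 1 + 1 + 1 + 1 + 1 = 8

8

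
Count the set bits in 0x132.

4

0x132 = 100110010
Count the 1s: 1 + 1 + 1 + 1 = 4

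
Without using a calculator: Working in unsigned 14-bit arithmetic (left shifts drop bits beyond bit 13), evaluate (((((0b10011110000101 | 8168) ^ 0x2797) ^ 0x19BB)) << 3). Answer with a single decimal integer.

3592

0b10011110000101 = 10011110000101
8168 = 01111111101000
→ | → 11111111101101 = 16365
0x2797 = 10011110010111
→ ^ → 01100001111010 = 6266
0x19BB = 01100110111011
→ ^ → 00000111000001 = 449
→ << 3 (mod 2^14) → 00111000001000 = 3592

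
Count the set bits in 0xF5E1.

10

0xF5E1 = 1111010111100001
Count the 1s: 1 + 1 + 1 + 1 + 1 + 1 + 1 + 1 + 1 + 1 = 10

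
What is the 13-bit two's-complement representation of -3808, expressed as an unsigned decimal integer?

4384

3808 in 13 bits: 0111011100000
Invert: 1000100011111
Add 1:  1000100100000 = 4384
(Check: 2^13 - 3808 = 8192 - 3808 = 4384.)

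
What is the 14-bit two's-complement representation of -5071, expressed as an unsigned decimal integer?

11313

5071 in 14 bits: 01001111001111
Invert: 10110000110000
Add 1:  10110000110001 = 11313
(Check: 2^14 - 5071 = 16384 - 5071 = 11313.)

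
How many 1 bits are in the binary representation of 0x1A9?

5

0x1A9 = 110101001
Count the 1s: 1 + 1 + 1 + 1 + 1 = 5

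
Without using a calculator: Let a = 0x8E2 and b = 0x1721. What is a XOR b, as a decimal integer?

0x8E2 = 0100011100010
0x1721 = 1011100100001
XOR → 1111111000011 = 8131

8131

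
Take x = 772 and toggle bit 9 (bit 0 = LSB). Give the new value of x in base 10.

x = 01100000100
bit 9 is currently 1; toggle it via x ^ (1 << 9) = x ^ 512
→ 00100000100 = 260

260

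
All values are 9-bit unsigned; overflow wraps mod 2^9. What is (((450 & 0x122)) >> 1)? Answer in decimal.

129

450 = 111000010
0x122 = 100100010
→ & → 100000010 = 258
→ >> 1 → 010000001 = 129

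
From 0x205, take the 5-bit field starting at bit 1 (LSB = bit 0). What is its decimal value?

2

v = 1000000101
Shift right by 1: 100000010
Mask low 5 bits: 00010 = 2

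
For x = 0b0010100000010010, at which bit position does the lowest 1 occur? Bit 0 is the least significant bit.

0b0010100000010010 = 10100000010010
Trailing zeros: 1, so the lowest set bit is bit 1 (value 2).

1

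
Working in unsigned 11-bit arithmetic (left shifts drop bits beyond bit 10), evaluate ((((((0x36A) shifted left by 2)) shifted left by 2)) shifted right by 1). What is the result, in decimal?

0x36A = 01101101010
→ shifted left by 2 (mod 2^11) → 10110101000 = 1448
→ shifted left by 2 (mod 2^11) → 11010100000 = 1696
→ shifted right by 1 → 01101010000 = 848

848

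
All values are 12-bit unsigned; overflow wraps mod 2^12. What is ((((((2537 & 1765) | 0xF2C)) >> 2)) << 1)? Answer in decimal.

2537 = 100111101001
1765 = 011011100101
→ & → 000011100001 = 225
0xF2C = 111100101100
→ | → 111111101101 = 4077
→ >> 2 → 001111111011 = 1019
→ << 1 (mod 2^12) → 011111110110 = 2038

2038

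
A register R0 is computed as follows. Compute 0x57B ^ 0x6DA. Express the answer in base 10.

0x57B = 10101111011
0x6DA = 11011011010
XOR → 01110100001 = 929

929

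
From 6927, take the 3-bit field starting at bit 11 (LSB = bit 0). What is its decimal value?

3

v = 01101100001111
Shift right by 11: 011
Mask low 3 bits: 011 = 3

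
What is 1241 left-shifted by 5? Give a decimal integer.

1241 = 0000010011011001
shift left by 5 → 1001101100100000 = 39712
(equivalently, 1241 × 2^5 = 1241 × 32)

39712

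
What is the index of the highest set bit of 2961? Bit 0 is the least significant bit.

2961 = 101110010001
The topmost 1 is at position 11 (since 2^11 = 2048 ≤ 2961 < 4096).

11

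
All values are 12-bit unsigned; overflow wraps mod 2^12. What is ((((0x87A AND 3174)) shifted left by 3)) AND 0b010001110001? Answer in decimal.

0x87A = 100001111010
3174 = 110001100110
→ AND → 100001100010 = 2146
→ shifted left by 3 (mod 2^12) → 001100010000 = 784
0b010001110001 = 010001110001
→ AND → 000000010000 = 16

16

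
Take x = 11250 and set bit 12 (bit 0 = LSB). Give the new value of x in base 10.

15346

x = 10101111110010
bit 12 is currently 0; set it via x | (1 << 12) = x | 4096
→ 11101111110010 = 15346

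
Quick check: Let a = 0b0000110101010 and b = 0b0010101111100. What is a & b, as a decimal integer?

296

a = 00110101010
b = 10101111100
AND → 00100101000 = 296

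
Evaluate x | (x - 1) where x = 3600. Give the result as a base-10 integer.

x = 111000010000 = 3600
x - 1 = 111000001111
OR    = 111000011111 = 3615
(x | (x - 1) sets all bits below the lowest set bit.)

3615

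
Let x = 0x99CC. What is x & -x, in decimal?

4

x = 1001100111001100 = 39372
-x (two's complement) = …0110011000110100
AND   = 0000000000000100 = 4
(x & -x isolates the lowest set bit of x.)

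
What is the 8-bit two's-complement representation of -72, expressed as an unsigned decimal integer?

184

72 in 8 bits: 01001000
Invert: 10110111
Add 1:  10111000 = 184
(Check: 2^8 - 72 = 256 - 72 = 184.)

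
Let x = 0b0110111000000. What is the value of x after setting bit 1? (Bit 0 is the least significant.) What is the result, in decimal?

x = 0110111000000
bit 1 is currently 0; set it via x | (1 << 1) = x | 2
→ 0110111000010 = 3522

3522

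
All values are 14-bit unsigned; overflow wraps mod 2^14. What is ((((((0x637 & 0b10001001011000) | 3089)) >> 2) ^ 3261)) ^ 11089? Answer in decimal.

9320

0x637 = 00011000110111
0b10001001011000 = 10001001011000
→ & → 00001000010000 = 528
3089 = 00110000010001
→ | → 00111000010001 = 3601
→ >> 2 → 00001110000100 = 900
3261 = 00110010111101
→ ^ → 00111100111001 = 3897
11089 = 10101101010001
→ ^ → 10010001101000 = 9320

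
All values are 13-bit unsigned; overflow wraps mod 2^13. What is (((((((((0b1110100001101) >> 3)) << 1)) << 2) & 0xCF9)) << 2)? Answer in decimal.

4128

0b1110100001101 = 1110100001101
→ >> 3 → 0001110100001 = 929
→ << 1 (mod 2^13) → 0011101000010 = 1858
→ << 2 (mod 2^13) → 1110100001000 = 7432
0xCF9 = 0110011111001
→ & → 0110000001000 = 3080
→ << 2 (mod 2^13) → 1000000100000 = 4128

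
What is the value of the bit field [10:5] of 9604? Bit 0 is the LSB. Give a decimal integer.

44

v = 10010110000100
Shift right by 5: 100101100
Mask low 6 bits: 101100 = 44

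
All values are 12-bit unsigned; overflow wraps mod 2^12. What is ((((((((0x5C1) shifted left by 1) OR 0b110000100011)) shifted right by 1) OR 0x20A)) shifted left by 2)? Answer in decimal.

3948

0x5C1 = 010111000001
→ shifted left by 1 (mod 2^12) → 101110000010 = 2946
0b110000100011 = 110000100011
→ OR → 111110100011 = 4003
→ shifted right by 1 → 011111010001 = 2001
0x20A = 001000001010
→ OR → 011111011011 = 2011
→ shifted left by 2 (mod 2^12) → 111101101100 = 3948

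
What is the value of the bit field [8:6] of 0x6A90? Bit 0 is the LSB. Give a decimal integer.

2

v = 110101010010000
Shift right by 6: 110101010
Mask low 3 bits: 010 = 2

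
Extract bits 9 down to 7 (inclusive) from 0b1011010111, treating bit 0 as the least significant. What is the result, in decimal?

5

v = 1011010111
Shift right by 7: 101
Mask low 3 bits: 101 = 5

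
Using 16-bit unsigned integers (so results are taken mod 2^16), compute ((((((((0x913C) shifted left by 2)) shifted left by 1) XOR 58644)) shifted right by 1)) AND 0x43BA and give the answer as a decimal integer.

0x913C = 1001000100111100
→ shifted left by 2 (mod 2^16) → 0100010011110000 = 17648
→ shifted left by 1 (mod 2^16) → 1000100111100000 = 35296
58644 = 1110010100010100
→ XOR → 0110110011110100 = 27892
→ shifted right by 1 → 0011011001111010 = 13946
0x43BA = 0100001110111010
→ AND → 0000001000111010 = 570

570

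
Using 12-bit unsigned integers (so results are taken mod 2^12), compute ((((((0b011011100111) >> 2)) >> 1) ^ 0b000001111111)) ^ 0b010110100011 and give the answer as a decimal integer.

1280

0b011011100111 = 011011100111
→ >> 2 → 000110111001 = 441
→ >> 1 → 000011011100 = 220
0b000001111111 = 000001111111
→ ^ → 000010100011 = 163
0b010110100011 = 010110100011
→ ^ → 010100000000 = 1280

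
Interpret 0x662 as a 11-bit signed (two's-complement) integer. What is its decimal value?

-414

pattern = 11001100010 (MSB is 1 ⇒ negative)
Invert: 00110011101, add 1 → 00110011110 = 414, so the value is -414.
(Equivalently: 1634 - 2^11 = 1634 - 2048 = -414.)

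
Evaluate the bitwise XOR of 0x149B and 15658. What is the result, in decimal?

10673

0x149B = 01010010011011
15658 = 11110100101010
XOR → 10100110110001 = 10673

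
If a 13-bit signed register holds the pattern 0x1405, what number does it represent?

pattern = 1010000000101 (MSB is 1 ⇒ negative)
Invert: 0101111111010, add 1 → 0101111111011 = 3067, so the value is -3067.
(Equivalently: 5125 - 2^13 = 5125 - 8192 = -3067.)

-3067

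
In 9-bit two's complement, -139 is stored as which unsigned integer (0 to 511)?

373

139 in 9 bits: 010001011
Invert: 101110100
Add 1:  101110101 = 373
(Check: 2^9 - 139 = 512 - 139 = 373.)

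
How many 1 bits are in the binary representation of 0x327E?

9

0x327E = 11001001111110
Count the 1s: 1 + 1 + 1 + 1 + 1 + 1 + 1 + 1 + 1 = 9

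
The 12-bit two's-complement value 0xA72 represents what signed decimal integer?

-1422

pattern = 101001110010 (MSB is 1 ⇒ negative)
Invert: 010110001101, add 1 → 010110001110 = 1422, so the value is -1422.
(Equivalently: 2674 - 2^12 = 2674 - 4096 = -1422.)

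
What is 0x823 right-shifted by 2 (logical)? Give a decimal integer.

0x823 = 100000100011
shift right by 2 → 001000001000 = 520
(equivalently, floor(2083 / 4))

520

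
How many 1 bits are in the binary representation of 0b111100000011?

n = 111100000011
Count the 1s: 1 + 1 + 1 + 1 + 1 + 1 = 6

6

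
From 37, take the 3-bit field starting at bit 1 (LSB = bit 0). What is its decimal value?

2

v = 000000100101
Shift right by 1: 00000010010
Mask low 3 bits: 010 = 2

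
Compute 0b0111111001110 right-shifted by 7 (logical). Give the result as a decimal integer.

x = 111111001110
shift right by 7 → 000000011111 = 31
(equivalently, floor(4046 / 128))

31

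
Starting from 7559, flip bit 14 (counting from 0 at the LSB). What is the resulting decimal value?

23943

x = 001110110000111
bit 14 is currently 0; toggle it via x ^ (1 << 14) = x ^ 16384
→ 101110110000111 = 23943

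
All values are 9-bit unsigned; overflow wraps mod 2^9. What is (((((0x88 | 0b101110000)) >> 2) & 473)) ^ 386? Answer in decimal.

474

0x88 = 010001000
0b101110000 = 101110000
→ | → 111111000 = 504
→ >> 2 → 001111110 = 126
473 = 111011001
→ & → 001011000 = 88
386 = 110000010
→ ^ → 111011010 = 474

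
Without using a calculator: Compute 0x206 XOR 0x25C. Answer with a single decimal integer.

90

0x206 = 1000000110
0x25C = 1001011100
XOR → 0001011010 = 90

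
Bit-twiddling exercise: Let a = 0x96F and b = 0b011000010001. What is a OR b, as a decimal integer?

0x96F = 100101101111
b = 011000010001
 OR → 111101111111 = 3967

3967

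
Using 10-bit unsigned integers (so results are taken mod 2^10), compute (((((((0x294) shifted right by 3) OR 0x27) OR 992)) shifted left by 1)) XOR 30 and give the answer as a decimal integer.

0x294 = 1010010100
→ shifted right by 3 → 0001010010 = 82
0x27 = 0000100111
→ OR → 0001110111 = 119
992 = 1111100000
→ OR → 1111110111 = 1015
→ shifted left by 1 (mod 2^10) → 1111101110 = 1006
30 = 0000011110
→ XOR → 1111110000 = 1008

1008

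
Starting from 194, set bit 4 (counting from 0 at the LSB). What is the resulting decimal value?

210

x = 00011000010
bit 4 is currently 0; set it via x | (1 << 4) = x | 16
→ 00011010010 = 210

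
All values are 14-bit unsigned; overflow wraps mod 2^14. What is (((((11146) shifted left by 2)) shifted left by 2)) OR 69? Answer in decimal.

11146 = 10101110001010
→ shifted left by 2 (mod 2^14) → 10111000101000 = 11816
→ shifted left by 2 (mod 2^14) → 11100010100000 = 14496
69 = 00000001000101
→ OR → 11100011100101 = 14565

14565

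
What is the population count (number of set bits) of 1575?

6

1575 = 11000100111
Count the 1s: 1 + 1 + 1 + 1 + 1 + 1 = 6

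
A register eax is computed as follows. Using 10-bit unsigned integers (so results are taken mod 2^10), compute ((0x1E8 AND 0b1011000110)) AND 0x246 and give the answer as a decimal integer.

64

0x1E8 = 0111101000
0b1011000110 = 1011000110
→ AND → 0011000000 = 192
0x246 = 1001000110
→ AND → 0001000000 = 64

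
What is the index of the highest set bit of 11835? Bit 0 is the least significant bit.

11835 = 10111000111011
The topmost 1 is at position 13 (since 2^13 = 8192 ≤ 11835 < 16384).

13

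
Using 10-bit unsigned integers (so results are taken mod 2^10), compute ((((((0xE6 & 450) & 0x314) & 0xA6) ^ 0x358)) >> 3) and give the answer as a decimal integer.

0xE6 = 0011100110
450 = 0111000010
→ & → 0011000010 = 194
0x314 = 1100010100
→ & → 0000000000 = 0
0xA6 = 0010100110
→ & → 0000000000 = 0
0x358 = 1101011000
→ ^ → 1101011000 = 856
→ >> 3 → 0001101011 = 107

107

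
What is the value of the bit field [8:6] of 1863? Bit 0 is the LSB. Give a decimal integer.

5

v = 011101000111
Shift right by 6: 011101
Mask low 3 bits: 101 = 5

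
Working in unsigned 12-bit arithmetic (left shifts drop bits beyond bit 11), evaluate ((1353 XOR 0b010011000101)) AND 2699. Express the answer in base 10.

136

1353 = 010101001001
0b010011000101 = 010011000101
→ XOR → 000110001100 = 396
2699 = 101010001011
→ AND → 000010001000 = 136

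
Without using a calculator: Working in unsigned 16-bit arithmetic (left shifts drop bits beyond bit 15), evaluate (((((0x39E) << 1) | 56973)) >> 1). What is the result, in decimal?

28638

0x39E = 0000001110011110
→ << 1 (mod 2^16) → 0000011100111100 = 1852
56973 = 1101111010001101
→ | → 1101111110111101 = 57277
→ >> 1 → 0110111111011110 = 28638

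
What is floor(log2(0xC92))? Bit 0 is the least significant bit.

0xC92 = 110010010010
The topmost 1 is at position 11 (since 2^11 = 2048 ≤ 3218 < 4096).

11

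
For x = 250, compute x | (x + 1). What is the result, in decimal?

251

x = 11111010 = 250
x + 1 = 11111011
OR    = 11111011 = 251
(x | (x + 1) sets the lowest cleared bit.)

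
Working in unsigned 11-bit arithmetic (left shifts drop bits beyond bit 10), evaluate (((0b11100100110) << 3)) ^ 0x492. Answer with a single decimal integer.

0b11100100110 = 11100100110
→ << 3 (mod 2^11) → 00100110000 = 304
0x492 = 10010010010
→ ^ → 10110100010 = 1442

1442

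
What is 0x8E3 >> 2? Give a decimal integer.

0x8E3 = 100011100011
shift right by 2 → 001000111000 = 568
(equivalently, floor(2275 / 4))

568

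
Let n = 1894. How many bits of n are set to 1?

7

1894 = 11101100110
Count the 1s: 1 + 1 + 1 + 1 + 1 + 1 + 1 = 7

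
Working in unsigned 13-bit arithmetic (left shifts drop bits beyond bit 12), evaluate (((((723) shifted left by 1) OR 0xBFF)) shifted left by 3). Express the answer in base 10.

8184

723 = 0001011010011
→ shifted left by 1 (mod 2^13) → 0010110100110 = 1446
0xBFF = 0101111111111
→ OR → 0111111111111 = 4095
→ shifted left by 3 (mod 2^13) → 1111111111000 = 8184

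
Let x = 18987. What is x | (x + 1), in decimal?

18991

x = 100101000101011 = 18987
x + 1 = 100101000101100
OR    = 100101000101111 = 18991
(x | (x + 1) sets the lowest cleared bit.)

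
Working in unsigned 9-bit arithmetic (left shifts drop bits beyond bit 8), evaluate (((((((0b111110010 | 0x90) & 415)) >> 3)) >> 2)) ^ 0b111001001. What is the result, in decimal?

0b111110010 = 111110010
0x90 = 010010000
→ | → 111110010 = 498
415 = 110011111
→ & → 110010010 = 402
→ >> 3 → 000110010 = 50
→ >> 2 → 000001100 = 12
0b111001001 = 111001001
→ ^ → 111000101 = 453

453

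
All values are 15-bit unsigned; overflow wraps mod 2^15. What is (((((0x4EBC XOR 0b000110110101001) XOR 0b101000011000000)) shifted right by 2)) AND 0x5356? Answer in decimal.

84

0x4EBC = 100111010111100
0b000110110101001 = 000110110101001
→ XOR → 100001100010101 = 17173
0b101000011000000 = 101000011000000
→ XOR → 001001111010101 = 5077
→ shifted right by 2 → 000010011110101 = 1269
0x5356 = 101001101010110
→ AND → 000000001010100 = 84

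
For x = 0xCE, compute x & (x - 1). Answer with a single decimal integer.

204

x = 11001110 = 206
x - 1 = 11001101
AND   = 11001100 = 204
(x & (x - 1) clears the lowest set bit of x.)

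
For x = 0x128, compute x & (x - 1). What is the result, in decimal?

288

x = 100101000 = 296
x - 1 = 100100111
AND   = 100100000 = 288
(x & (x - 1) clears the lowest set bit of x.)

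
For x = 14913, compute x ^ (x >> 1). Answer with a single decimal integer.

x = 11101001000001 = 14913
x>>1 = 01110100100000
XOR  = 10011101100001 = 10081
(x ^ (x >> 1) gives the standard binary-reflected Gray code of x.)

10081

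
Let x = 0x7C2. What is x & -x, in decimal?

2

x = 11111000010 = 1986
-x (two's complement) = …00000111110
AND   = 00000000010 = 2
(x & -x isolates the lowest set bit of x.)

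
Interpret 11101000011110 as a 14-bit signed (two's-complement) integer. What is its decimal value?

-1506

pattern = 11101000011110 (MSB is 1 ⇒ negative)
Invert: 00010111100001, add 1 → 00010111100010 = 1506, so the value is -1506.
(Equivalently: 14878 - 2^14 = 14878 - 16384 = -1506.)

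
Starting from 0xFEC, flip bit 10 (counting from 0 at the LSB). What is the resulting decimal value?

x = 111111101100
bit 10 is currently 1; toggle it via x ^ (1 << 10) = x ^ 1024
→ 101111101100 = 3052

3052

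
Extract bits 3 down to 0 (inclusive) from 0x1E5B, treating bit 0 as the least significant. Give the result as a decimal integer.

11

v = 01111001011011
Shift right by 0: 01111001011011
Mask low 4 bits: 1011 = 11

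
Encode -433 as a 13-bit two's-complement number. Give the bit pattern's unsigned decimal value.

433 in 13 bits: 0000110110001
Invert: 1111001001110
Add 1:  1111001001111 = 7759
(Check: 2^13 - 433 = 8192 - 433 = 7759.)

7759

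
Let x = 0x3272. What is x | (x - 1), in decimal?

x = 11001001110010 = 12914
x - 1 = 11001001110001
OR    = 11001001110011 = 12915
(x | (x - 1) sets all bits below the lowest set bit.)

12915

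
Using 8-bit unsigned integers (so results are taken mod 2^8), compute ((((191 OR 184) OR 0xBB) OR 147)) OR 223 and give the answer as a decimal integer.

255

191 = 10111111
184 = 10111000
→ OR → 10111111 = 191
0xBB = 10111011
→ OR → 10111111 = 191
147 = 10010011
→ OR → 10111111 = 191
223 = 11011111
→ OR → 11111111 = 255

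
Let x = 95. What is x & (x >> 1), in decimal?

15

x = 1011111 = 95
x>>1 = 0101111
AND  = 0001111 = 15
(x & (x >> 1) has a 1 wherever x has two consecutive 1 bits.)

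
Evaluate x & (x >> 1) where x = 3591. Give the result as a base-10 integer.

1539

x = 111000000111 = 3591
x>>1 = 011100000011
AND  = 011000000011 = 1539
(x & (x >> 1) has a 1 wherever x has two consecutive 1 bits.)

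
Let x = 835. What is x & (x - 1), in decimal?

834

x = 1101000011 = 835
x - 1 = 1101000010
AND   = 1101000010 = 834
(x & (x - 1) clears the lowest set bit of x.)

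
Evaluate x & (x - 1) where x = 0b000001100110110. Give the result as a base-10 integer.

x = 1100110110 = 822
x - 1 = 1100110101
AND   = 1100110100 = 820
(x & (x - 1) clears the lowest set bit of x.)

820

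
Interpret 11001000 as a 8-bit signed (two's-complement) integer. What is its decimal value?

-56

pattern = 11001000 (MSB is 1 ⇒ negative)
Invert: 00110111, add 1 → 00111000 = 56, so the value is -56.
(Equivalently: 200 - 2^8 = 200 - 256 = -56.)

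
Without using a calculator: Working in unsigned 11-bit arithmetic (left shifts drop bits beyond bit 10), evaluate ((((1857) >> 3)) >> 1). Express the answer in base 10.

116

1857 = 11101000001
→ >> 3 → 00011101000 = 232
→ >> 1 → 00001110100 = 116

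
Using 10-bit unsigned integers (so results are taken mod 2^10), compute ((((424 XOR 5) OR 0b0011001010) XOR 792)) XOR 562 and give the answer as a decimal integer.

424 = 0110101000
5 = 0000000101
→ XOR → 0110101101 = 429
0b0011001010 = 0011001010
→ OR → 0111101111 = 495
792 = 1100011000
→ XOR → 1011110111 = 759
562 = 1000110010
→ XOR → 0011000101 = 197

197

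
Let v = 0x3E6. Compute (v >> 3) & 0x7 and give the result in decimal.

4

v = 01111100110
Shift right by 3: 01111100
Mask low 3 bits: 100 = 4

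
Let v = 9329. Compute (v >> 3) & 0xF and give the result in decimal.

v = 10010001110001
Shift right by 3: 10010001110
Mask low 4 bits: 1110 = 14

14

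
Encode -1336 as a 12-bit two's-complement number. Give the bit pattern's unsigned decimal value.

2760

1336 in 12 bits: 010100111000
Invert: 101011000111
Add 1:  101011001000 = 2760
(Check: 2^12 - 1336 = 4096 - 1336 = 2760.)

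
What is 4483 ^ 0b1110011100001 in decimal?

4483 = 1000110000011
b = 1110011100001
XOR → 0110101100010 = 3426

3426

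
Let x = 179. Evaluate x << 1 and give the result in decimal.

179 = 010110011
shift left by 1 → 101100110 = 358
(equivalently, 179 × 2^1 = 179 × 2)

358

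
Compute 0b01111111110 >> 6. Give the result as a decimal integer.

15

x = 1111111110
shift right by 6 → 0000001111 = 15
(equivalently, floor(1022 / 64))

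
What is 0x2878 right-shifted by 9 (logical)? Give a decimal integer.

0x2878 = 10100001111000
shift right by 9 → 00000000010100 = 20
(equivalently, floor(10360 / 512))

20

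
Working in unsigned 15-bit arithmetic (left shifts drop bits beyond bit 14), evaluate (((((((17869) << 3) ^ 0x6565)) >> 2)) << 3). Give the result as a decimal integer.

5656

17869 = 100010111001101
→ << 3 (mod 2^15) → 010111001101000 = 11880
0x6565 = 110010101100101
→ ^ → 100101100001101 = 19213
→ >> 2 → 001001011000011 = 4803
→ << 3 (mod 2^15) → 001011000011000 = 5656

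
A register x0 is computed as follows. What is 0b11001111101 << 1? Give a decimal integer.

x = 011001111101
shift left by 1 → 110011111010 = 3322
(equivalently, 1661 × 2^1 = 1661 × 2)

3322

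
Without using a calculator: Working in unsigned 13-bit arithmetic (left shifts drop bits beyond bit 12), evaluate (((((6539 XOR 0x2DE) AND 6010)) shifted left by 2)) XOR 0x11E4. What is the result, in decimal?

6539 = 1100110001011
0x2DE = 0001011011110
→ XOR → 1101101010101 = 6997
6010 = 1011101111010
→ AND → 1001101010000 = 4944
→ shifted left by 2 (mod 2^13) → 0110101000000 = 3392
0x11E4 = 1000111100100
→ XOR → 1110010100100 = 7332

7332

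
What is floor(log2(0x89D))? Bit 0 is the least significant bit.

11

0x89D = 100010011101
The topmost 1 is at position 11 (since 2^11 = 2048 ≤ 2205 < 4096).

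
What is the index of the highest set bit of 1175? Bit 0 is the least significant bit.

1175 = 10010010111
The topmost 1 is at position 10 (since 2^10 = 1024 ≤ 1175 < 2048).

10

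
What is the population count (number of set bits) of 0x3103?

5

0x3103 = 11000100000011
Count the 1s: 1 + 1 + 1 + 1 + 1 = 5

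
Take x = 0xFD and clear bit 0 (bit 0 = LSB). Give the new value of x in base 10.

252

x = 00000011111101
bit 0 is currently 1; clear it via x & ~(1 << 0) = x & ~1
→ 00000011111100 = 252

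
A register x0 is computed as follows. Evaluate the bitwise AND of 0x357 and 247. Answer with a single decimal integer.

87

0x357 = 1101010111
247 = 0011110111
AND → 0001010111 = 87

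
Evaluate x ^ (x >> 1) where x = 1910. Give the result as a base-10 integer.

1229

x = 11101110110 = 1910
x>>1 = 01110111011
XOR  = 10011001101 = 1229
(x ^ (x >> 1) gives the standard binary-reflected Gray code of x.)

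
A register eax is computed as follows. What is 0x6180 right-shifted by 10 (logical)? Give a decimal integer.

0x6180 = 110000110000000
shift right by 10 → 000000000011000 = 24
(equivalently, floor(24960 / 1024))

24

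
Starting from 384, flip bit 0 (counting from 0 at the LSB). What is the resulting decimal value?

x = 000110000000
bit 0 is currently 0; toggle it via x ^ (1 << 0) = x ^ 1
→ 000110000001 = 385

385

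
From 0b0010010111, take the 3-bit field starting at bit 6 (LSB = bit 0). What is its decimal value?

v = 0010010111
Shift right by 6: 0010
Mask low 3 bits: 010 = 2

2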